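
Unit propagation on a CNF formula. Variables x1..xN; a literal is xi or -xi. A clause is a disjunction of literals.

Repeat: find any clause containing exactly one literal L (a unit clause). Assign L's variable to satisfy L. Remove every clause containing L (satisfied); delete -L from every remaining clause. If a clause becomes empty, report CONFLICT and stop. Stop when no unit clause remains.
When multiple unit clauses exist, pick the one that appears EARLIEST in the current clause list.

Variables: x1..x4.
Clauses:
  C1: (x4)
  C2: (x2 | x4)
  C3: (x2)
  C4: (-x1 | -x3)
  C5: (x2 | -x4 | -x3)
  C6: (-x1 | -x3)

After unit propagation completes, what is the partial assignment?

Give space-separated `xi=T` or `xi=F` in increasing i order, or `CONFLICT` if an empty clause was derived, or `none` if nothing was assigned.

unit clause [4] forces x4=T; simplify:
  drop -4 from [2, -4, -3] -> [2, -3]
  satisfied 2 clause(s); 4 remain; assigned so far: [4]
unit clause [2] forces x2=T; simplify:
  satisfied 2 clause(s); 2 remain; assigned so far: [2, 4]

Answer: x2=T x4=T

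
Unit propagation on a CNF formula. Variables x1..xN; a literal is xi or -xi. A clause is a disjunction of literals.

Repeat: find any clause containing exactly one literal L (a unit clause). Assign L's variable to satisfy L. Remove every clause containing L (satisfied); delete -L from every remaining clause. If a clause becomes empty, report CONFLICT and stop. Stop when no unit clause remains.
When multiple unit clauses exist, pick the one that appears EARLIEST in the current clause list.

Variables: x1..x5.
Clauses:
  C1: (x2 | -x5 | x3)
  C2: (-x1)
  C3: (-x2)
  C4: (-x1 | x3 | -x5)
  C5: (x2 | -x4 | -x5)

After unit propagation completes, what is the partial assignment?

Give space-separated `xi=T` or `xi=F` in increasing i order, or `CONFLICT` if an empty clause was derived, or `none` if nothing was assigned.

Answer: x1=F x2=F

Derivation:
unit clause [-1] forces x1=F; simplify:
  satisfied 2 clause(s); 3 remain; assigned so far: [1]
unit clause [-2] forces x2=F; simplify:
  drop 2 from [2, -5, 3] -> [-5, 3]
  drop 2 from [2, -4, -5] -> [-4, -5]
  satisfied 1 clause(s); 2 remain; assigned so far: [1, 2]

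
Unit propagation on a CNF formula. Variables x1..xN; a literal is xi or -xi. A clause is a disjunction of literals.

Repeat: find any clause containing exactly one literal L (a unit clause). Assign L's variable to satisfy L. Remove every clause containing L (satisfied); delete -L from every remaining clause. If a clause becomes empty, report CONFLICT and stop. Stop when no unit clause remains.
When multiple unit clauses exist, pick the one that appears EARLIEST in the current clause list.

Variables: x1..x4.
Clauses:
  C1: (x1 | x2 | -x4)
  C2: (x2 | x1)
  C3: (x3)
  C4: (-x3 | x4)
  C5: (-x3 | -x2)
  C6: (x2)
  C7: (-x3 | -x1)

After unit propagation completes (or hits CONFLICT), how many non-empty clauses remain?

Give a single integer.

unit clause [3] forces x3=T; simplify:
  drop -3 from [-3, 4] -> [4]
  drop -3 from [-3, -2] -> [-2]
  drop -3 from [-3, -1] -> [-1]
  satisfied 1 clause(s); 6 remain; assigned so far: [3]
unit clause [4] forces x4=T; simplify:
  drop -4 from [1, 2, -4] -> [1, 2]
  satisfied 1 clause(s); 5 remain; assigned so far: [3, 4]
unit clause [-2] forces x2=F; simplify:
  drop 2 from [1, 2] -> [1]
  drop 2 from [2, 1] -> [1]
  drop 2 from [2] -> [] (empty!)
  satisfied 1 clause(s); 4 remain; assigned so far: [2, 3, 4]
CONFLICT (empty clause)

Answer: 3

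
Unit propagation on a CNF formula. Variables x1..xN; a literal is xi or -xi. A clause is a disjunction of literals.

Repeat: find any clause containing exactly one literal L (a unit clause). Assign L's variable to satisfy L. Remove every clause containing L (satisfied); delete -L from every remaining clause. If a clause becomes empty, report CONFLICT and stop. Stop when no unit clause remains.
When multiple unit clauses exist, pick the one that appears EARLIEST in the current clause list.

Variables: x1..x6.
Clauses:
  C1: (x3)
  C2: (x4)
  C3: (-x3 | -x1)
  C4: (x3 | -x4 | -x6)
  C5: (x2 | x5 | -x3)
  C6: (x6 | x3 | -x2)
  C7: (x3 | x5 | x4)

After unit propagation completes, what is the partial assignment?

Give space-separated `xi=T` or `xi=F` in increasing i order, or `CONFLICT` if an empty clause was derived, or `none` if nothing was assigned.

Answer: x1=F x3=T x4=T

Derivation:
unit clause [3] forces x3=T; simplify:
  drop -3 from [-3, -1] -> [-1]
  drop -3 from [2, 5, -3] -> [2, 5]
  satisfied 4 clause(s); 3 remain; assigned so far: [3]
unit clause [4] forces x4=T; simplify:
  satisfied 1 clause(s); 2 remain; assigned so far: [3, 4]
unit clause [-1] forces x1=F; simplify:
  satisfied 1 clause(s); 1 remain; assigned so far: [1, 3, 4]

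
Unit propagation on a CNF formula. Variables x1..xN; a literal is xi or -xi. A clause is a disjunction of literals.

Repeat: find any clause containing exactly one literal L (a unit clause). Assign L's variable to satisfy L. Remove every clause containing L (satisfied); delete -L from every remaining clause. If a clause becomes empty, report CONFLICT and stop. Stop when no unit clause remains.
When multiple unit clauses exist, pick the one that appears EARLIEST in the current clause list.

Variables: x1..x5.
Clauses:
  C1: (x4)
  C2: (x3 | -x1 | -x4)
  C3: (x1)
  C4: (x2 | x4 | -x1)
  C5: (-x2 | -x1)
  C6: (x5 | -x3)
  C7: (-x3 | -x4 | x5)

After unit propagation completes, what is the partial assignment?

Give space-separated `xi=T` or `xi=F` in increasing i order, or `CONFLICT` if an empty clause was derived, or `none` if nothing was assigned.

Answer: x1=T x2=F x3=T x4=T x5=T

Derivation:
unit clause [4] forces x4=T; simplify:
  drop -4 from [3, -1, -4] -> [3, -1]
  drop -4 from [-3, -4, 5] -> [-3, 5]
  satisfied 2 clause(s); 5 remain; assigned so far: [4]
unit clause [1] forces x1=T; simplify:
  drop -1 from [3, -1] -> [3]
  drop -1 from [-2, -1] -> [-2]
  satisfied 1 clause(s); 4 remain; assigned so far: [1, 4]
unit clause [3] forces x3=T; simplify:
  drop -3 from [5, -3] -> [5]
  drop -3 from [-3, 5] -> [5]
  satisfied 1 clause(s); 3 remain; assigned so far: [1, 3, 4]
unit clause [-2] forces x2=F; simplify:
  satisfied 1 clause(s); 2 remain; assigned so far: [1, 2, 3, 4]
unit clause [5] forces x5=T; simplify:
  satisfied 2 clause(s); 0 remain; assigned so far: [1, 2, 3, 4, 5]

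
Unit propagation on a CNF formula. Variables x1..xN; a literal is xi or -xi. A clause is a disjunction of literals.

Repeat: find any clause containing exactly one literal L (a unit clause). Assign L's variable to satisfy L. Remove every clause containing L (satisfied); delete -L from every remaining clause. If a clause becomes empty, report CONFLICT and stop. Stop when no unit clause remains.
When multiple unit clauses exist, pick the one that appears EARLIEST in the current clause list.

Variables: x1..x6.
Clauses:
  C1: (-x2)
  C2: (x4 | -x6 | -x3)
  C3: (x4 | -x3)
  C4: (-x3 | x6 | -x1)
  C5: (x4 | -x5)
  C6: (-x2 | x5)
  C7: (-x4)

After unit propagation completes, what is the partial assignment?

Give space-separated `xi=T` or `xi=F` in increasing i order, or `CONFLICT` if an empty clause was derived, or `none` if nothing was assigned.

unit clause [-2] forces x2=F; simplify:
  satisfied 2 clause(s); 5 remain; assigned so far: [2]
unit clause [-4] forces x4=F; simplify:
  drop 4 from [4, -6, -3] -> [-6, -3]
  drop 4 from [4, -3] -> [-3]
  drop 4 from [4, -5] -> [-5]
  satisfied 1 clause(s); 4 remain; assigned so far: [2, 4]
unit clause [-3] forces x3=F; simplify:
  satisfied 3 clause(s); 1 remain; assigned so far: [2, 3, 4]
unit clause [-5] forces x5=F; simplify:
  satisfied 1 clause(s); 0 remain; assigned so far: [2, 3, 4, 5]

Answer: x2=F x3=F x4=F x5=F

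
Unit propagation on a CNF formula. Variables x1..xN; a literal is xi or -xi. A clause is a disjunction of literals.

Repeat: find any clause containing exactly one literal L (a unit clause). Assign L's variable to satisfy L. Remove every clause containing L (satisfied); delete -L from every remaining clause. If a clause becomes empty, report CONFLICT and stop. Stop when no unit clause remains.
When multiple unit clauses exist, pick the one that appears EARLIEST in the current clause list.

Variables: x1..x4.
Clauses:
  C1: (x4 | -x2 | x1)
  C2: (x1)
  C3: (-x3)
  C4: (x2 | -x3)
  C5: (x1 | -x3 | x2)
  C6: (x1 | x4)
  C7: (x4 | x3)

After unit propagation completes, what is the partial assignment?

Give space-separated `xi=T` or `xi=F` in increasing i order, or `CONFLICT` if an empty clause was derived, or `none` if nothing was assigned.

unit clause [1] forces x1=T; simplify:
  satisfied 4 clause(s); 3 remain; assigned so far: [1]
unit clause [-3] forces x3=F; simplify:
  drop 3 from [4, 3] -> [4]
  satisfied 2 clause(s); 1 remain; assigned so far: [1, 3]
unit clause [4] forces x4=T; simplify:
  satisfied 1 clause(s); 0 remain; assigned so far: [1, 3, 4]

Answer: x1=T x3=F x4=T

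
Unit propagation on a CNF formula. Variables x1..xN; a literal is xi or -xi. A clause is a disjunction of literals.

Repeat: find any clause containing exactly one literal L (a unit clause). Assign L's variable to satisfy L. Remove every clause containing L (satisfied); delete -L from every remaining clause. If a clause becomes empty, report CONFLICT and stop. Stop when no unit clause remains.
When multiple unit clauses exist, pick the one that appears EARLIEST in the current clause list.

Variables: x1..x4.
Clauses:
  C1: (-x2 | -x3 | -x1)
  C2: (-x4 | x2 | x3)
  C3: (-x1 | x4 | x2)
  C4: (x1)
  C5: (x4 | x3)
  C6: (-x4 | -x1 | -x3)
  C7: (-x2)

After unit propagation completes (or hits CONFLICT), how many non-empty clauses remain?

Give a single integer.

Answer: 0

Derivation:
unit clause [1] forces x1=T; simplify:
  drop -1 from [-2, -3, -1] -> [-2, -3]
  drop -1 from [-1, 4, 2] -> [4, 2]
  drop -1 from [-4, -1, -3] -> [-4, -3]
  satisfied 1 clause(s); 6 remain; assigned so far: [1]
unit clause [-2] forces x2=F; simplify:
  drop 2 from [-4, 2, 3] -> [-4, 3]
  drop 2 from [4, 2] -> [4]
  satisfied 2 clause(s); 4 remain; assigned so far: [1, 2]
unit clause [4] forces x4=T; simplify:
  drop -4 from [-4, 3] -> [3]
  drop -4 from [-4, -3] -> [-3]
  satisfied 2 clause(s); 2 remain; assigned so far: [1, 2, 4]
unit clause [3] forces x3=T; simplify:
  drop -3 from [-3] -> [] (empty!)
  satisfied 1 clause(s); 1 remain; assigned so far: [1, 2, 3, 4]
CONFLICT (empty clause)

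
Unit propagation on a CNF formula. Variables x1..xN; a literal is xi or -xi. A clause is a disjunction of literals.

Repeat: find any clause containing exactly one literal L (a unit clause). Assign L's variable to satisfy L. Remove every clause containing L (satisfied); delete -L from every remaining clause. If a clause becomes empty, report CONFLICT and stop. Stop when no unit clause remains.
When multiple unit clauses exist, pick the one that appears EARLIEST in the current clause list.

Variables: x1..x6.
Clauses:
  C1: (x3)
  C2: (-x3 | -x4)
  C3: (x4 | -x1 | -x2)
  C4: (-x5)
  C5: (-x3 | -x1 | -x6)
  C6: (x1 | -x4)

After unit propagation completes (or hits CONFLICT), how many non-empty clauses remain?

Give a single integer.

unit clause [3] forces x3=T; simplify:
  drop -3 from [-3, -4] -> [-4]
  drop -3 from [-3, -1, -6] -> [-1, -6]
  satisfied 1 clause(s); 5 remain; assigned so far: [3]
unit clause [-4] forces x4=F; simplify:
  drop 4 from [4, -1, -2] -> [-1, -2]
  satisfied 2 clause(s); 3 remain; assigned so far: [3, 4]
unit clause [-5] forces x5=F; simplify:
  satisfied 1 clause(s); 2 remain; assigned so far: [3, 4, 5]

Answer: 2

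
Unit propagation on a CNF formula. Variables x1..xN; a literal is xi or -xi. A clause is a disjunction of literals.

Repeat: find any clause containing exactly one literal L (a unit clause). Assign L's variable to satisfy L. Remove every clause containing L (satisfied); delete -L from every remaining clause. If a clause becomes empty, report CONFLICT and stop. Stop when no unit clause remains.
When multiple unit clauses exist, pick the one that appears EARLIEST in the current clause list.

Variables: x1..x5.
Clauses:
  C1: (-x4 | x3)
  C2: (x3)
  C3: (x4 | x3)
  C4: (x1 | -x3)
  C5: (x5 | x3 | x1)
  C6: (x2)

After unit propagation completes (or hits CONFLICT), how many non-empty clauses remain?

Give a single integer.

Answer: 0

Derivation:
unit clause [3] forces x3=T; simplify:
  drop -3 from [1, -3] -> [1]
  satisfied 4 clause(s); 2 remain; assigned so far: [3]
unit clause [1] forces x1=T; simplify:
  satisfied 1 clause(s); 1 remain; assigned so far: [1, 3]
unit clause [2] forces x2=T; simplify:
  satisfied 1 clause(s); 0 remain; assigned so far: [1, 2, 3]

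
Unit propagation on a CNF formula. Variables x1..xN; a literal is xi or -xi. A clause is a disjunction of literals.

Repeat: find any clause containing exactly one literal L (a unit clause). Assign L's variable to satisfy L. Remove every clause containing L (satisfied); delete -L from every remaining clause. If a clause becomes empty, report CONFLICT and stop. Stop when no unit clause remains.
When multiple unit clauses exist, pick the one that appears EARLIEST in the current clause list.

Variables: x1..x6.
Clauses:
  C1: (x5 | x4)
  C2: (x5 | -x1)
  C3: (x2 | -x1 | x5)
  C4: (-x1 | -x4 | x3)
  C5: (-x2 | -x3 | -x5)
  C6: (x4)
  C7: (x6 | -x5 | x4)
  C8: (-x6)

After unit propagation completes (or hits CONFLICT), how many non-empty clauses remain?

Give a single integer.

Answer: 4

Derivation:
unit clause [4] forces x4=T; simplify:
  drop -4 from [-1, -4, 3] -> [-1, 3]
  satisfied 3 clause(s); 5 remain; assigned so far: [4]
unit clause [-6] forces x6=F; simplify:
  satisfied 1 clause(s); 4 remain; assigned so far: [4, 6]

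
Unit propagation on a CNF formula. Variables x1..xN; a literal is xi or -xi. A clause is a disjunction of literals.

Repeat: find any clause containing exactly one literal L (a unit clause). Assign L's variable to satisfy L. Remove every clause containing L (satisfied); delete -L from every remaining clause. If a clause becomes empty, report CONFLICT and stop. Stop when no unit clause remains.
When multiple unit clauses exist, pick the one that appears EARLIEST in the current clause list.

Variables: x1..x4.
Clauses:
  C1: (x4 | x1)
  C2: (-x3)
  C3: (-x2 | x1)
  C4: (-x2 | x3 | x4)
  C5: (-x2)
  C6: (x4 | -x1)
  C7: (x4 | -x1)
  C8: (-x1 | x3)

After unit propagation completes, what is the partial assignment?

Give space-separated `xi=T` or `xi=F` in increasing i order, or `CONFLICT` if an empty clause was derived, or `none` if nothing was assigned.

unit clause [-3] forces x3=F; simplify:
  drop 3 from [-2, 3, 4] -> [-2, 4]
  drop 3 from [-1, 3] -> [-1]
  satisfied 1 clause(s); 7 remain; assigned so far: [3]
unit clause [-2] forces x2=F; simplify:
  satisfied 3 clause(s); 4 remain; assigned so far: [2, 3]
unit clause [-1] forces x1=F; simplify:
  drop 1 from [4, 1] -> [4]
  satisfied 3 clause(s); 1 remain; assigned so far: [1, 2, 3]
unit clause [4] forces x4=T; simplify:
  satisfied 1 clause(s); 0 remain; assigned so far: [1, 2, 3, 4]

Answer: x1=F x2=F x3=F x4=T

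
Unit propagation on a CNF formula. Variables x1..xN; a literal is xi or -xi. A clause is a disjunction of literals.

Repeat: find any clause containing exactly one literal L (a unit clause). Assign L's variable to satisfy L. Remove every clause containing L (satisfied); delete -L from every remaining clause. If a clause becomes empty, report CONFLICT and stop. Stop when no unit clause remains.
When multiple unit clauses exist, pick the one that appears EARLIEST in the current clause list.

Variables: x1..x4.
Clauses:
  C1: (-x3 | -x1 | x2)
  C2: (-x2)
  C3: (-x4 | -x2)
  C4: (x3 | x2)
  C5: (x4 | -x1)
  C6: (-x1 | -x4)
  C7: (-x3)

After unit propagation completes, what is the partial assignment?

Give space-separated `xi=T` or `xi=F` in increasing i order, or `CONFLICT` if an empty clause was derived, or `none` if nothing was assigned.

unit clause [-2] forces x2=F; simplify:
  drop 2 from [-3, -1, 2] -> [-3, -1]
  drop 2 from [3, 2] -> [3]
  satisfied 2 clause(s); 5 remain; assigned so far: [2]
unit clause [3] forces x3=T; simplify:
  drop -3 from [-3, -1] -> [-1]
  drop -3 from [-3] -> [] (empty!)
  satisfied 1 clause(s); 4 remain; assigned so far: [2, 3]
CONFLICT (empty clause)

Answer: CONFLICT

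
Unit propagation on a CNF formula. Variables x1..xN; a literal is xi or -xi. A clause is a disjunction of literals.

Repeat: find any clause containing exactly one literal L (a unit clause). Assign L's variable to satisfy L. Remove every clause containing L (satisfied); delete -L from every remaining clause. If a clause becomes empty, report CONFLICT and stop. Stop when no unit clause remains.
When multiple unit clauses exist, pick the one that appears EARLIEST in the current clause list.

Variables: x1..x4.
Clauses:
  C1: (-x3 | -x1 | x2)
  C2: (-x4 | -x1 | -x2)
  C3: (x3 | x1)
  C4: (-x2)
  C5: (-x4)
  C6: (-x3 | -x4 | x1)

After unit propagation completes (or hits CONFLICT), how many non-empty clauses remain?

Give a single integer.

Answer: 2

Derivation:
unit clause [-2] forces x2=F; simplify:
  drop 2 from [-3, -1, 2] -> [-3, -1]
  satisfied 2 clause(s); 4 remain; assigned so far: [2]
unit clause [-4] forces x4=F; simplify:
  satisfied 2 clause(s); 2 remain; assigned so far: [2, 4]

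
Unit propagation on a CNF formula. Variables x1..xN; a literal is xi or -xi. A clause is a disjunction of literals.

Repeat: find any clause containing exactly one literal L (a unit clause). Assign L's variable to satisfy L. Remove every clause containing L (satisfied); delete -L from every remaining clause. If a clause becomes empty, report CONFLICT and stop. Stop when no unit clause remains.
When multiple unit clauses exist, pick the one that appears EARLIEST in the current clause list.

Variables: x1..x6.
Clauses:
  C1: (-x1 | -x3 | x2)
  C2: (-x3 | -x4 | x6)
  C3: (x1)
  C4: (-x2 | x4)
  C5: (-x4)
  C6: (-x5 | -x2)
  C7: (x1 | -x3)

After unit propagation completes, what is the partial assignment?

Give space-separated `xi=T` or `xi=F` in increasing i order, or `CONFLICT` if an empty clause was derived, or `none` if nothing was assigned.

Answer: x1=T x2=F x3=F x4=F

Derivation:
unit clause [1] forces x1=T; simplify:
  drop -1 from [-1, -3, 2] -> [-3, 2]
  satisfied 2 clause(s); 5 remain; assigned so far: [1]
unit clause [-4] forces x4=F; simplify:
  drop 4 from [-2, 4] -> [-2]
  satisfied 2 clause(s); 3 remain; assigned so far: [1, 4]
unit clause [-2] forces x2=F; simplify:
  drop 2 from [-3, 2] -> [-3]
  satisfied 2 clause(s); 1 remain; assigned so far: [1, 2, 4]
unit clause [-3] forces x3=F; simplify:
  satisfied 1 clause(s); 0 remain; assigned so far: [1, 2, 3, 4]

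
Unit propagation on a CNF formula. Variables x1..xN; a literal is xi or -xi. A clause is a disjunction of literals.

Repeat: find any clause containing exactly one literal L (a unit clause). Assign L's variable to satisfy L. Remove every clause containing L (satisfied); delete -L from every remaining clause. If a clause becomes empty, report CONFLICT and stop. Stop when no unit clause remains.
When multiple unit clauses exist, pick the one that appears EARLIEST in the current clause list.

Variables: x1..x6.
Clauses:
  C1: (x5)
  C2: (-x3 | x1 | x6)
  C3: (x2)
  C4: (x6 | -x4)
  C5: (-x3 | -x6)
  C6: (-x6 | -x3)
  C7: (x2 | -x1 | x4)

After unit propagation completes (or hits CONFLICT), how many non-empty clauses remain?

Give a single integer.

unit clause [5] forces x5=T; simplify:
  satisfied 1 clause(s); 6 remain; assigned so far: [5]
unit clause [2] forces x2=T; simplify:
  satisfied 2 clause(s); 4 remain; assigned so far: [2, 5]

Answer: 4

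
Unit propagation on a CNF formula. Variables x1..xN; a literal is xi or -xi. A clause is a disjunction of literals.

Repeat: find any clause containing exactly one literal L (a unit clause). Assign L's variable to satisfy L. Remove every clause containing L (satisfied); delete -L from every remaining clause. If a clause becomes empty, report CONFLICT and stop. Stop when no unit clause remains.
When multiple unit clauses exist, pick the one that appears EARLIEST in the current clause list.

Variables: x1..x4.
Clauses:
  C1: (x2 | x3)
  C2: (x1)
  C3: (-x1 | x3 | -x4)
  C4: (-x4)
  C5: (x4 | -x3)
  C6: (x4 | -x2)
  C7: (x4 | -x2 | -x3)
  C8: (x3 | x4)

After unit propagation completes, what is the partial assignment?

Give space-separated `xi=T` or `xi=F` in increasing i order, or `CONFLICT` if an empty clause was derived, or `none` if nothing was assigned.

Answer: CONFLICT

Derivation:
unit clause [1] forces x1=T; simplify:
  drop -1 from [-1, 3, -4] -> [3, -4]
  satisfied 1 clause(s); 7 remain; assigned so far: [1]
unit clause [-4] forces x4=F; simplify:
  drop 4 from [4, -3] -> [-3]
  drop 4 from [4, -2] -> [-2]
  drop 4 from [4, -2, -3] -> [-2, -3]
  drop 4 from [3, 4] -> [3]
  satisfied 2 clause(s); 5 remain; assigned so far: [1, 4]
unit clause [-3] forces x3=F; simplify:
  drop 3 from [2, 3] -> [2]
  drop 3 from [3] -> [] (empty!)
  satisfied 2 clause(s); 3 remain; assigned so far: [1, 3, 4]
CONFLICT (empty clause)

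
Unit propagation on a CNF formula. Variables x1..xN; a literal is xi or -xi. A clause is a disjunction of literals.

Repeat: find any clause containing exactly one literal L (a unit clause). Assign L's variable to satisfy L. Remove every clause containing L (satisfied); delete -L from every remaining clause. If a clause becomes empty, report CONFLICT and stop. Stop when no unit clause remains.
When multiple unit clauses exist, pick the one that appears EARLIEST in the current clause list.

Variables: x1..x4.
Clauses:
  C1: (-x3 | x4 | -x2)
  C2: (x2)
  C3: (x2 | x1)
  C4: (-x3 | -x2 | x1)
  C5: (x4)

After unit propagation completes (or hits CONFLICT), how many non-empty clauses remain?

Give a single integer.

unit clause [2] forces x2=T; simplify:
  drop -2 from [-3, 4, -2] -> [-3, 4]
  drop -2 from [-3, -2, 1] -> [-3, 1]
  satisfied 2 clause(s); 3 remain; assigned so far: [2]
unit clause [4] forces x4=T; simplify:
  satisfied 2 clause(s); 1 remain; assigned so far: [2, 4]

Answer: 1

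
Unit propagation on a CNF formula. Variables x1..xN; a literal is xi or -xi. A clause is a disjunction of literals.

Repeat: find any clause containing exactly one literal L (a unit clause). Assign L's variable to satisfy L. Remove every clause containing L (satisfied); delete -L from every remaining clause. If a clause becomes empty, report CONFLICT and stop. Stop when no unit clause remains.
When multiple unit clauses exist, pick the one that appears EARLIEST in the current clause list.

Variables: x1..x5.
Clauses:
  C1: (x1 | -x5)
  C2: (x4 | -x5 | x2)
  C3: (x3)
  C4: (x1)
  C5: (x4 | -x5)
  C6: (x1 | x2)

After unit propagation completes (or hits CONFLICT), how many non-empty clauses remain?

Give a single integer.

Answer: 2

Derivation:
unit clause [3] forces x3=T; simplify:
  satisfied 1 clause(s); 5 remain; assigned so far: [3]
unit clause [1] forces x1=T; simplify:
  satisfied 3 clause(s); 2 remain; assigned so far: [1, 3]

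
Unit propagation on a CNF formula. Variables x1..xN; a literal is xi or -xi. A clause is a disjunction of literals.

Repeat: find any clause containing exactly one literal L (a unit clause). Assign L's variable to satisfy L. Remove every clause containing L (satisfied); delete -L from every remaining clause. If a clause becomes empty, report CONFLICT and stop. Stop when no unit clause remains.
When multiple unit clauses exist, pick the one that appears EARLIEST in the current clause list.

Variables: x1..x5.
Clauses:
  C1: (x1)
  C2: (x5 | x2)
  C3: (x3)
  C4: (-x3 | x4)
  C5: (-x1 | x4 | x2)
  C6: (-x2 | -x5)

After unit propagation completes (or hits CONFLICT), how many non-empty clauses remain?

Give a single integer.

Answer: 2

Derivation:
unit clause [1] forces x1=T; simplify:
  drop -1 from [-1, 4, 2] -> [4, 2]
  satisfied 1 clause(s); 5 remain; assigned so far: [1]
unit clause [3] forces x3=T; simplify:
  drop -3 from [-3, 4] -> [4]
  satisfied 1 clause(s); 4 remain; assigned so far: [1, 3]
unit clause [4] forces x4=T; simplify:
  satisfied 2 clause(s); 2 remain; assigned so far: [1, 3, 4]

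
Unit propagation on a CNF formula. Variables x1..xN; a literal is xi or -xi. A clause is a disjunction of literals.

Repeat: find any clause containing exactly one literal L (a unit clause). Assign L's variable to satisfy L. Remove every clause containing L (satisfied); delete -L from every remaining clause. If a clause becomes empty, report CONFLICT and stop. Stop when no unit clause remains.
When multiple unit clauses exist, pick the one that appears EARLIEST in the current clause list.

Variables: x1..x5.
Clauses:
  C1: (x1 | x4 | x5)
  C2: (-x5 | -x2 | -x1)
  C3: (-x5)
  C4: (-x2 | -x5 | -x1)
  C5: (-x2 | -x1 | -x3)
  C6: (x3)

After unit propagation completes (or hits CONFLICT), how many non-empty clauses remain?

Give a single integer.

unit clause [-5] forces x5=F; simplify:
  drop 5 from [1, 4, 5] -> [1, 4]
  satisfied 3 clause(s); 3 remain; assigned so far: [5]
unit clause [3] forces x3=T; simplify:
  drop -3 from [-2, -1, -3] -> [-2, -1]
  satisfied 1 clause(s); 2 remain; assigned so far: [3, 5]

Answer: 2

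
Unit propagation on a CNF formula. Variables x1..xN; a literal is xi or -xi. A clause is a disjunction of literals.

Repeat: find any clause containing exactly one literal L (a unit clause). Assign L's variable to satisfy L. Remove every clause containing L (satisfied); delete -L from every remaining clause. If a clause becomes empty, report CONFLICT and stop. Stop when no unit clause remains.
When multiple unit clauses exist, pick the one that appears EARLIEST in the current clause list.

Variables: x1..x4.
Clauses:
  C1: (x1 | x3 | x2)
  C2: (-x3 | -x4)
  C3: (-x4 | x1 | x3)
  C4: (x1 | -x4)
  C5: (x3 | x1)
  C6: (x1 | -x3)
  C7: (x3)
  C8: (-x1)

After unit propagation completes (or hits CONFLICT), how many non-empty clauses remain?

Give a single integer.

unit clause [3] forces x3=T; simplify:
  drop -3 from [-3, -4] -> [-4]
  drop -3 from [1, -3] -> [1]
  satisfied 4 clause(s); 4 remain; assigned so far: [3]
unit clause [-4] forces x4=F; simplify:
  satisfied 2 clause(s); 2 remain; assigned so far: [3, 4]
unit clause [1] forces x1=T; simplify:
  drop -1 from [-1] -> [] (empty!)
  satisfied 1 clause(s); 1 remain; assigned so far: [1, 3, 4]
CONFLICT (empty clause)

Answer: 0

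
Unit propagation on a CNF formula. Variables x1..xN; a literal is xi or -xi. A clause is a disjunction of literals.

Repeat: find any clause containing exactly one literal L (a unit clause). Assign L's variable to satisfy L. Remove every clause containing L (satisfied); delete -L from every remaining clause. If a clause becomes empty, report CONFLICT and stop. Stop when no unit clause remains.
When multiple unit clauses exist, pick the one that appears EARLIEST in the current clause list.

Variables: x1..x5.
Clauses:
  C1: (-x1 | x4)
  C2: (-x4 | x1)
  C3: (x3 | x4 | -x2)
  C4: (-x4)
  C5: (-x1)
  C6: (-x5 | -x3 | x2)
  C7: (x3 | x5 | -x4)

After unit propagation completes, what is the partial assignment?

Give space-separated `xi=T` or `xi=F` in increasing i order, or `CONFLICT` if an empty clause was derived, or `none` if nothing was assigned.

unit clause [-4] forces x4=F; simplify:
  drop 4 from [-1, 4] -> [-1]
  drop 4 from [3, 4, -2] -> [3, -2]
  satisfied 3 clause(s); 4 remain; assigned so far: [4]
unit clause [-1] forces x1=F; simplify:
  satisfied 2 clause(s); 2 remain; assigned so far: [1, 4]

Answer: x1=F x4=F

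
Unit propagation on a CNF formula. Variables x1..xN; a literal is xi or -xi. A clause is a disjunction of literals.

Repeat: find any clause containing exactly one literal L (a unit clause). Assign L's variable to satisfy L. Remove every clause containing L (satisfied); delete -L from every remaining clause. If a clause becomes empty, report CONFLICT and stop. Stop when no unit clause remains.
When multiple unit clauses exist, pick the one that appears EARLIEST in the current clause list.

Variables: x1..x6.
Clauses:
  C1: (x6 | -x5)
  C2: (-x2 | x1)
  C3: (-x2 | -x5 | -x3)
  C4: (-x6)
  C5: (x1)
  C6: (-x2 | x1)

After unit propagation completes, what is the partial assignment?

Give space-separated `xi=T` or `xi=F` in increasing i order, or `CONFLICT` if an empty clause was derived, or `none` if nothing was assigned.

unit clause [-6] forces x6=F; simplify:
  drop 6 from [6, -5] -> [-5]
  satisfied 1 clause(s); 5 remain; assigned so far: [6]
unit clause [-5] forces x5=F; simplify:
  satisfied 2 clause(s); 3 remain; assigned so far: [5, 6]
unit clause [1] forces x1=T; simplify:
  satisfied 3 clause(s); 0 remain; assigned so far: [1, 5, 6]

Answer: x1=T x5=F x6=F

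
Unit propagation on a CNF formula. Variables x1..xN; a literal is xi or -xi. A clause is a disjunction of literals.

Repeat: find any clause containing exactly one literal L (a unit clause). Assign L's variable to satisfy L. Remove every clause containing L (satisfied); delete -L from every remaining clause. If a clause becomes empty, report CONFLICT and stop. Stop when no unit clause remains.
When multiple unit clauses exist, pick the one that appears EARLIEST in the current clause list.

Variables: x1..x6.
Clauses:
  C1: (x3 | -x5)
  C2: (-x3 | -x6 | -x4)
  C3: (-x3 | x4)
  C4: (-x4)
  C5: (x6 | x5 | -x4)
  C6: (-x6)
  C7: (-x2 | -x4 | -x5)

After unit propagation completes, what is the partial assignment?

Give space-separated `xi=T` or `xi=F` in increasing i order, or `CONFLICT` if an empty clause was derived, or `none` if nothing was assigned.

unit clause [-4] forces x4=F; simplify:
  drop 4 from [-3, 4] -> [-3]
  satisfied 4 clause(s); 3 remain; assigned so far: [4]
unit clause [-3] forces x3=F; simplify:
  drop 3 from [3, -5] -> [-5]
  satisfied 1 clause(s); 2 remain; assigned so far: [3, 4]
unit clause [-5] forces x5=F; simplify:
  satisfied 1 clause(s); 1 remain; assigned so far: [3, 4, 5]
unit clause [-6] forces x6=F; simplify:
  satisfied 1 clause(s); 0 remain; assigned so far: [3, 4, 5, 6]

Answer: x3=F x4=F x5=F x6=F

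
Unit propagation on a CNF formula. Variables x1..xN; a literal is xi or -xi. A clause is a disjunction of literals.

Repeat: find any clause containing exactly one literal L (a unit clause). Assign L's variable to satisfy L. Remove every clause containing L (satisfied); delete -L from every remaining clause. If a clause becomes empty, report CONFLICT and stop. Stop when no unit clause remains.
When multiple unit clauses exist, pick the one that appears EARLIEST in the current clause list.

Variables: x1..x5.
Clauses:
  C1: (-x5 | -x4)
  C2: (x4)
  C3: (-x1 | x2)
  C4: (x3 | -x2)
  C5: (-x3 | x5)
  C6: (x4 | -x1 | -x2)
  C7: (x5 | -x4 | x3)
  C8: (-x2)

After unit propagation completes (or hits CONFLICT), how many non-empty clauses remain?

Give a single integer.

unit clause [4] forces x4=T; simplify:
  drop -4 from [-5, -4] -> [-5]
  drop -4 from [5, -4, 3] -> [5, 3]
  satisfied 2 clause(s); 6 remain; assigned so far: [4]
unit clause [-5] forces x5=F; simplify:
  drop 5 from [-3, 5] -> [-3]
  drop 5 from [5, 3] -> [3]
  satisfied 1 clause(s); 5 remain; assigned so far: [4, 5]
unit clause [-3] forces x3=F; simplify:
  drop 3 from [3, -2] -> [-2]
  drop 3 from [3] -> [] (empty!)
  satisfied 1 clause(s); 4 remain; assigned so far: [3, 4, 5]
CONFLICT (empty clause)

Answer: 3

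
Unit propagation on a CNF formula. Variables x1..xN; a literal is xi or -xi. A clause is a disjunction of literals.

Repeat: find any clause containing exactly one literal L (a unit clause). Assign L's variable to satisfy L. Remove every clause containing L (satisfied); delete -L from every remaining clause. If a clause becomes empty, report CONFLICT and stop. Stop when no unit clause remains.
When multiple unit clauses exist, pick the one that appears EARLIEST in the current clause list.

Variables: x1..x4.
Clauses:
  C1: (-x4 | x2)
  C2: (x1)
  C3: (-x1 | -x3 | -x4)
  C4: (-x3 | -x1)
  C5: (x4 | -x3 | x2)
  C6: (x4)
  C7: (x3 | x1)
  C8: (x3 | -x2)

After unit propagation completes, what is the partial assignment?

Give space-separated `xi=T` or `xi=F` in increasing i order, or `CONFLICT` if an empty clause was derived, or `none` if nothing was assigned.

Answer: CONFLICT

Derivation:
unit clause [1] forces x1=T; simplify:
  drop -1 from [-1, -3, -4] -> [-3, -4]
  drop -1 from [-3, -1] -> [-3]
  satisfied 2 clause(s); 6 remain; assigned so far: [1]
unit clause [-3] forces x3=F; simplify:
  drop 3 from [3, -2] -> [-2]
  satisfied 3 clause(s); 3 remain; assigned so far: [1, 3]
unit clause [4] forces x4=T; simplify:
  drop -4 from [-4, 2] -> [2]
  satisfied 1 clause(s); 2 remain; assigned so far: [1, 3, 4]
unit clause [2] forces x2=T; simplify:
  drop -2 from [-2] -> [] (empty!)
  satisfied 1 clause(s); 1 remain; assigned so far: [1, 2, 3, 4]
CONFLICT (empty clause)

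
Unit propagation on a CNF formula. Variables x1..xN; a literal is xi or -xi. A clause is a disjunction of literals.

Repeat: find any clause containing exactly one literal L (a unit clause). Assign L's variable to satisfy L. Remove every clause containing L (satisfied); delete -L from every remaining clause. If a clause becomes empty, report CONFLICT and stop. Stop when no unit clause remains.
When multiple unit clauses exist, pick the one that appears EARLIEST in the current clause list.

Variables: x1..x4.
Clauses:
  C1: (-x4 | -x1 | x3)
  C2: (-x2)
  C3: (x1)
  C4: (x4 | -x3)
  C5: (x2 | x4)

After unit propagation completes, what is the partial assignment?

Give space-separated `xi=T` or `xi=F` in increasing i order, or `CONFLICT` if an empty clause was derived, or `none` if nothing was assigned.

unit clause [-2] forces x2=F; simplify:
  drop 2 from [2, 4] -> [4]
  satisfied 1 clause(s); 4 remain; assigned so far: [2]
unit clause [1] forces x1=T; simplify:
  drop -1 from [-4, -1, 3] -> [-4, 3]
  satisfied 1 clause(s); 3 remain; assigned so far: [1, 2]
unit clause [4] forces x4=T; simplify:
  drop -4 from [-4, 3] -> [3]
  satisfied 2 clause(s); 1 remain; assigned so far: [1, 2, 4]
unit clause [3] forces x3=T; simplify:
  satisfied 1 clause(s); 0 remain; assigned so far: [1, 2, 3, 4]

Answer: x1=T x2=F x3=T x4=T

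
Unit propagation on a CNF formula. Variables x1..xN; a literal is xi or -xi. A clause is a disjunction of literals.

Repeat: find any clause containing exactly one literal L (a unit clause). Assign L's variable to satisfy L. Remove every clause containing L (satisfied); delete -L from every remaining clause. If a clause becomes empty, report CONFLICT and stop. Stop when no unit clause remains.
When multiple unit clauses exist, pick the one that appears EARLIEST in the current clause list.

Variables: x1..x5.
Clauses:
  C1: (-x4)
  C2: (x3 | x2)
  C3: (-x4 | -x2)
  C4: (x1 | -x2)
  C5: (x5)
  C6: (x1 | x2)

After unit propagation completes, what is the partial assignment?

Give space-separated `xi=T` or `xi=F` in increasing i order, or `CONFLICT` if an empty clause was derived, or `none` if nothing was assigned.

unit clause [-4] forces x4=F; simplify:
  satisfied 2 clause(s); 4 remain; assigned so far: [4]
unit clause [5] forces x5=T; simplify:
  satisfied 1 clause(s); 3 remain; assigned so far: [4, 5]

Answer: x4=F x5=T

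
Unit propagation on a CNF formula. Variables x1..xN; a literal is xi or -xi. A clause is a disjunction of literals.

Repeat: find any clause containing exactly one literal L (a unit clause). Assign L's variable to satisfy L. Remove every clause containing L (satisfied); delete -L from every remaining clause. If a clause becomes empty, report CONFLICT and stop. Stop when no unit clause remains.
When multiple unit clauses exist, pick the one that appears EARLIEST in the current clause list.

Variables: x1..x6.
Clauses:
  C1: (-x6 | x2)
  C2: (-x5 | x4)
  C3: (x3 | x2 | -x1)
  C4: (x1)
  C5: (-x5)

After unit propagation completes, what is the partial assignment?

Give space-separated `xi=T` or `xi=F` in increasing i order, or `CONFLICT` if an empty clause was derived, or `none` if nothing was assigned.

unit clause [1] forces x1=T; simplify:
  drop -1 from [3, 2, -1] -> [3, 2]
  satisfied 1 clause(s); 4 remain; assigned so far: [1]
unit clause [-5] forces x5=F; simplify:
  satisfied 2 clause(s); 2 remain; assigned so far: [1, 5]

Answer: x1=T x5=F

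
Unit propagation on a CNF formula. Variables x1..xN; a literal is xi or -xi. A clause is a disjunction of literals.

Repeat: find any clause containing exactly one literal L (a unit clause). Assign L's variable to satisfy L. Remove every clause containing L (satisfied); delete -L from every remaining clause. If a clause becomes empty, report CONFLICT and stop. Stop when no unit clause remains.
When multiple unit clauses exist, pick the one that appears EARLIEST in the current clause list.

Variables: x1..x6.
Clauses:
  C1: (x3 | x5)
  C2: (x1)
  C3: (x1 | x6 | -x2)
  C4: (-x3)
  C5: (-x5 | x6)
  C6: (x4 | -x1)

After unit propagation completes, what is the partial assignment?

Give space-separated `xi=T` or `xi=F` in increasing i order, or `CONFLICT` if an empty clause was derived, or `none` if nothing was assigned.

unit clause [1] forces x1=T; simplify:
  drop -1 from [4, -1] -> [4]
  satisfied 2 clause(s); 4 remain; assigned so far: [1]
unit clause [-3] forces x3=F; simplify:
  drop 3 from [3, 5] -> [5]
  satisfied 1 clause(s); 3 remain; assigned so far: [1, 3]
unit clause [5] forces x5=T; simplify:
  drop -5 from [-5, 6] -> [6]
  satisfied 1 clause(s); 2 remain; assigned so far: [1, 3, 5]
unit clause [6] forces x6=T; simplify:
  satisfied 1 clause(s); 1 remain; assigned so far: [1, 3, 5, 6]
unit clause [4] forces x4=T; simplify:
  satisfied 1 clause(s); 0 remain; assigned so far: [1, 3, 4, 5, 6]

Answer: x1=T x3=F x4=T x5=T x6=T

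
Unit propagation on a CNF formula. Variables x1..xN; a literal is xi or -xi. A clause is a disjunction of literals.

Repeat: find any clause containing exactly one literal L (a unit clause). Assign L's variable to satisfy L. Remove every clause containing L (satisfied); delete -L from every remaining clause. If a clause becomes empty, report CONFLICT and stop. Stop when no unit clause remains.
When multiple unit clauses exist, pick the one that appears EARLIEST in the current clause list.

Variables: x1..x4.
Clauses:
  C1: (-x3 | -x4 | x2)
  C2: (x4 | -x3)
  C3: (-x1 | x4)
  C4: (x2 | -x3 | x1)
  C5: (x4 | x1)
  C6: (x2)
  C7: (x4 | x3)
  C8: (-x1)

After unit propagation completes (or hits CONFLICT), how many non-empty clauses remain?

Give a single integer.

unit clause [2] forces x2=T; simplify:
  satisfied 3 clause(s); 5 remain; assigned so far: [2]
unit clause [-1] forces x1=F; simplify:
  drop 1 from [4, 1] -> [4]
  satisfied 2 clause(s); 3 remain; assigned so far: [1, 2]
unit clause [4] forces x4=T; simplify:
  satisfied 3 clause(s); 0 remain; assigned so far: [1, 2, 4]

Answer: 0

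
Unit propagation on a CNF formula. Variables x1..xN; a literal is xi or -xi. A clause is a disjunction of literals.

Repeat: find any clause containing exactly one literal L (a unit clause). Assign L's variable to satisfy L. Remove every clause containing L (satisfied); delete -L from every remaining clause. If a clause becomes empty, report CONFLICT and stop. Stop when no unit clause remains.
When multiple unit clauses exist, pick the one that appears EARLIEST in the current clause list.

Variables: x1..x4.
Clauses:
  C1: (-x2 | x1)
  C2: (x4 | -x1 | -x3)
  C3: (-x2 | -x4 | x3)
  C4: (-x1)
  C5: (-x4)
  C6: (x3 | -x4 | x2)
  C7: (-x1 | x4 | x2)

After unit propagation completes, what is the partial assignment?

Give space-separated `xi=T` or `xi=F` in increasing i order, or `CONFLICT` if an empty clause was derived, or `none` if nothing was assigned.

unit clause [-1] forces x1=F; simplify:
  drop 1 from [-2, 1] -> [-2]
  satisfied 3 clause(s); 4 remain; assigned so far: [1]
unit clause [-2] forces x2=F; simplify:
  drop 2 from [3, -4, 2] -> [3, -4]
  satisfied 2 clause(s); 2 remain; assigned so far: [1, 2]
unit clause [-4] forces x4=F; simplify:
  satisfied 2 clause(s); 0 remain; assigned so far: [1, 2, 4]

Answer: x1=F x2=F x4=F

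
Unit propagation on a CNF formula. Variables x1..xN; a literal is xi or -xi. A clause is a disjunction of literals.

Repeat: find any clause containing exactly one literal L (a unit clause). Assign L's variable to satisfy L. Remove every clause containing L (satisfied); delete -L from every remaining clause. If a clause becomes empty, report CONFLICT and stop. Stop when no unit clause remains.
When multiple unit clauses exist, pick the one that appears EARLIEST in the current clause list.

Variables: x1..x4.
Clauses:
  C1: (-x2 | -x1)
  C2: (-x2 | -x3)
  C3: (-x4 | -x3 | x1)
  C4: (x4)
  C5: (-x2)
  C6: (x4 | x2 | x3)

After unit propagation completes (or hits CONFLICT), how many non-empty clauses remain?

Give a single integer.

unit clause [4] forces x4=T; simplify:
  drop -4 from [-4, -3, 1] -> [-3, 1]
  satisfied 2 clause(s); 4 remain; assigned so far: [4]
unit clause [-2] forces x2=F; simplify:
  satisfied 3 clause(s); 1 remain; assigned so far: [2, 4]

Answer: 1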